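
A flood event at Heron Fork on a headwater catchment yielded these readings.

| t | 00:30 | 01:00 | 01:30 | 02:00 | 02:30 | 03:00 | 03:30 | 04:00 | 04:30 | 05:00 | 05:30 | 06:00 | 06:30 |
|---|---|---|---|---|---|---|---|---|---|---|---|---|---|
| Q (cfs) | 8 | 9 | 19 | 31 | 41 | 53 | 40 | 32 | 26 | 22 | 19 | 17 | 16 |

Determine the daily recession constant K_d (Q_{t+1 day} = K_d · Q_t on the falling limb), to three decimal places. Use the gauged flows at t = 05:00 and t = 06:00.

Between t = 05:00 and t = 06:00 the flow falls from 22 to 17 cfs over 2×0.5 h = 1 h.
Per-interval ratio K = (17/22)^(1/2) = 0.8790; K_d = K^(24/0.5) = 0.002.

K_d ≈ 0.002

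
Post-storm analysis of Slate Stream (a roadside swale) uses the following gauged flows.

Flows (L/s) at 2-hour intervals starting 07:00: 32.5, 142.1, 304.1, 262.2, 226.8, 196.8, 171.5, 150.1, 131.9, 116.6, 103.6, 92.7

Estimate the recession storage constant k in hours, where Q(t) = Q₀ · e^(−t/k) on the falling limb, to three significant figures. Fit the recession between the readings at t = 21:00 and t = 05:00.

k ≈ 16.6 h

On the falling limb, Q drops from 150.1 to 92.7 L/s between t = 21:00 and t = 05:00 (Δt = 8 h).
k = −Δt / ln(Q₂/Q₁) = −8 / ln(92.7/150.1) = 16.6 h.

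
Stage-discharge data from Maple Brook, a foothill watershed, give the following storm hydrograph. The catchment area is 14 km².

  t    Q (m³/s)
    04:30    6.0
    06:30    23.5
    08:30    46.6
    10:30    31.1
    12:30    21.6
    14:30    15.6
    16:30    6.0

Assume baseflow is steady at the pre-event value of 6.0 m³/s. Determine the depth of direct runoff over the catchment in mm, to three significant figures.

Direct runoff: 0.0, 17.5, 40.6, 25.1, 15.6, 9.6, 0.0 m³/s; ΣQ_DR = 108.4 m³/s.
V = ΣQ_DR · Δt = 108.4 × 7200 s = 7.805 × 10^5 m³.
Over A = 14 km², depth = V / A = 55.7 mm.

d ≈ 55.7 mm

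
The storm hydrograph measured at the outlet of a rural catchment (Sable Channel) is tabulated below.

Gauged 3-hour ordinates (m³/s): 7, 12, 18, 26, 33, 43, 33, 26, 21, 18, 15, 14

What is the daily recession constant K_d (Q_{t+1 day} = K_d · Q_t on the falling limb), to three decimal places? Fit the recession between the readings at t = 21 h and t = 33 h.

Between t = 21 h and t = 33 h the flow falls from 26 to 14 m³/s over 4×3 h = 12 h.
Per-interval ratio K = (14/26)^(1/4) = 0.8566; K_d = K^(24/3) = 0.290.

K_d ≈ 0.290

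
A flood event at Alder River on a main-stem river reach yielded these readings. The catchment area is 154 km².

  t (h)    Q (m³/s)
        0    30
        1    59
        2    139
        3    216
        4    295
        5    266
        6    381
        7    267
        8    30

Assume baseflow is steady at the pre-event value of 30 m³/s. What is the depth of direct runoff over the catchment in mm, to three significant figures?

d ≈ 33.0 mm

Direct runoff: 0.0, 29.0, 109.0, 186.0, 265.0, 236.0, 351.0, 237.0, 0.0 m³/s; ΣQ_DR = 1413 m³/s.
V = ΣQ_DR · Δt = 1413 × 3600 s = 5.087 × 10^6 m³.
Over A = 154 km², depth = V / A = 33.0 mm.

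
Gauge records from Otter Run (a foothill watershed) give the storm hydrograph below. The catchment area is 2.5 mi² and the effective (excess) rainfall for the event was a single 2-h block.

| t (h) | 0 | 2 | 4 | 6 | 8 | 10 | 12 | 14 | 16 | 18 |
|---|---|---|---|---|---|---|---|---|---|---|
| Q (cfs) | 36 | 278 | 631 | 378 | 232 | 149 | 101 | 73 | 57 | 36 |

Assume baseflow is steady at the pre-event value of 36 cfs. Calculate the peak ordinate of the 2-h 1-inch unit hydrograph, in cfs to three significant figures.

Direct runoff: 0.0, 242.0, 595.0, 342.0, 196.0, 113.0, 65.0, 37.0, 21.0, 0.0 cfs; ΣQ_DR = 1611 cfs, peak = 595.0 cfs.
Runoff depth d = ΣQ_DR·Δt / A = 1611 × 7200 / (2.5 mi²) = 1.997 in.
The 1-inch UH is the DRH scaled by (1 in)/d, so U_p = 595.0 × 1/1.997 = 298 cfs.

U_p ≈ 298 cfs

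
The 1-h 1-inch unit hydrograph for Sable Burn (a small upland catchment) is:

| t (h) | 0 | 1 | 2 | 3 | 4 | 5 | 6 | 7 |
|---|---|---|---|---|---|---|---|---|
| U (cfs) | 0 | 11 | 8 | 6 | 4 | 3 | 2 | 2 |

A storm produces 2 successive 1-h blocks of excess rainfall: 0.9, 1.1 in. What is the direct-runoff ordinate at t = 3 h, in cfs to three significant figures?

By discrete convolution, Q_j = Σ (P_i / 1 in) · U_{j−i}.
At t = 3 h (j=3): Q = (0.9/1)·6 + (1.1/1)·8 = 14.2 cfs.

Q ≈ 14.2 cfs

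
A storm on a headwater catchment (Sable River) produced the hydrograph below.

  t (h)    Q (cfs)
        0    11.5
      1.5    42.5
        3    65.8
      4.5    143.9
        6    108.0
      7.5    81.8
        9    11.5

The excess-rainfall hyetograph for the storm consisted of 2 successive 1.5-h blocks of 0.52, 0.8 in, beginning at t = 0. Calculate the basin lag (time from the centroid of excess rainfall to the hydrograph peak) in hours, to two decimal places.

t_L ≈ 2.84 h

Centroid of excess rainfall: t_c = Σ P_i·t̄_i / ΣP_i = 1.6591 h (block centres at 0.75, 2.25 h).
Hydrograph peak occurs at t = 4.5 h, so basin lag t_L = 4.5 − 1.6591 = 2.84 h.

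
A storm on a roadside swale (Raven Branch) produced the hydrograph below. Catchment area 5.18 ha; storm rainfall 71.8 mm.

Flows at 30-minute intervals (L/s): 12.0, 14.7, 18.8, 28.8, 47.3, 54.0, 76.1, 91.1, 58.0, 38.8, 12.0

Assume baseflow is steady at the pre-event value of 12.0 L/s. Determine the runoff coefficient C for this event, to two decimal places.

C ≈ 0.15

ΣQ_DR = 319.6 L/s; V = ΣQ_DR·Δt = 5.753 × 10^5 L.
Runoff depth d = V / A = 11.11 mm.
C = d / P = 11.11 / 71.8 = 0.15.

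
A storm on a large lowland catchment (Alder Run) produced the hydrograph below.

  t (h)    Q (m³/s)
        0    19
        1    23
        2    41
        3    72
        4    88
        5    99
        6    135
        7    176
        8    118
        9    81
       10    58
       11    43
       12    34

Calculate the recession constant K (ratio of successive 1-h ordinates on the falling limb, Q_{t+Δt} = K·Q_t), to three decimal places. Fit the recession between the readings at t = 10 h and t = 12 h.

Using the recession-limb readings at t = 10 h and t = 12 h: Q falls from 58 to 34 m³/s over 2 intervals.
K = (Q₂/Q₁)^(1/2) = (34/58)^(1/2) = 0.766.

K ≈ 0.766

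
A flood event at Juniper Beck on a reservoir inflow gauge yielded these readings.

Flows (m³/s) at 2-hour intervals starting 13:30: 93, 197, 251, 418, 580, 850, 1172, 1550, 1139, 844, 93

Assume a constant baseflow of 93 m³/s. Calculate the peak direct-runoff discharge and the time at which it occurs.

Q_p = 1457.0 m³/s at t = 03:30

Subtracting baseflow gives direct-runoff ordinates: 0.0, 104.0, 158.0, 325.0, 487.0, 757.0, 1079.0, 1457.0, 1046.0, 751.0, 0.0 m³/s.
The maximum is 1457.0 m³/s, occurring at the reading for t = 03:30.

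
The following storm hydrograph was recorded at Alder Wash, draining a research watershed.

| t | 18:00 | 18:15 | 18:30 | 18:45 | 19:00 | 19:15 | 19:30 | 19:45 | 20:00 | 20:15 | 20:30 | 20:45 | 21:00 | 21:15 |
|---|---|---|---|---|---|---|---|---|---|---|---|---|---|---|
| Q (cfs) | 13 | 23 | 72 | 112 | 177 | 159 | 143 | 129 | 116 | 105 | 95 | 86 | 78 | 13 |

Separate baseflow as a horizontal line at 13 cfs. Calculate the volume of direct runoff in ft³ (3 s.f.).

Direct-runoff ordinates (Q − Q_b): 0.0, 10.0, 59.0, 99.0, 164.0, 146.0, 130.0, 116.0, 103.0, 92.0, 82.0, 73.0, 65.0, 0.0 cfs.
ΣQ_DR = 1139 cfs.
With Δt = 0.25 h = 900 s, V = ΣQ_DR · Δt = 1139 × 900 = 1.03 × 10^6 ft³.

V ≈ 1.03 × 10^6 ft³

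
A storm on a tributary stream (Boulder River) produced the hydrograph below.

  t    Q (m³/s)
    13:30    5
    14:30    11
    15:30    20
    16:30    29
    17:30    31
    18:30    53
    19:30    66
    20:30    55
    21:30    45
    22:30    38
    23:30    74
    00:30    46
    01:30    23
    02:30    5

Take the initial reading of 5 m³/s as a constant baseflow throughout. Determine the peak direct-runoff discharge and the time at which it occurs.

Subtracting baseflow gives direct-runoff ordinates: 0.0, 6.0, 15.0, 24.0, 26.0, 48.0, 61.0, 50.0, 40.0, 33.0, 69.0, 41.0, 18.0, 0.0 m³/s.
The maximum is 69.0 m³/s, occurring at the reading for t = 23:30.

Q_p = 69.0 m³/s at t = 23:30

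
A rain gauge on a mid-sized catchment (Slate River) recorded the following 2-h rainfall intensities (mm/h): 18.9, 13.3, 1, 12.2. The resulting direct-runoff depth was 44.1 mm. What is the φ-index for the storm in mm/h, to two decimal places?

Only the 3 blocks with intensity above φ contribute runoff: 18.9, 13.3, 12.2 mm/h.
Σ(I−φ)·Δt = d  ⇒  (18.9+13.3+12.2 − 3φ)·2 = 44.1
φ = (44.40 − 44.1/2) / 3 = 7.45 mm/h.

φ ≈ 7.45 mm/h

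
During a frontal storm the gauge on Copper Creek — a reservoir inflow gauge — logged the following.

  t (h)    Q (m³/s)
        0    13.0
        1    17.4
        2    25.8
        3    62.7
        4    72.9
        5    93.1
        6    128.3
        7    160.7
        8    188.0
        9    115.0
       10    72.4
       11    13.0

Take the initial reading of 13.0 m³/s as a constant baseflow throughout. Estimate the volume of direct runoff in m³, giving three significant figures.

Direct-runoff ordinates (Q − Q_b): 0.0, 4.4, 12.8, 49.7, 59.9, 80.1, 115.3, 147.7, 175.0, 102.0, 59.4, 0.0 m³/s.
ΣQ_DR = 806.3 m³/s.
With Δt = 1 h = 3600 s, V = ΣQ_DR · Δt = 806.3 × 3600 = 2.90 × 10^6 m³.

V ≈ 2.90 × 10^6 m³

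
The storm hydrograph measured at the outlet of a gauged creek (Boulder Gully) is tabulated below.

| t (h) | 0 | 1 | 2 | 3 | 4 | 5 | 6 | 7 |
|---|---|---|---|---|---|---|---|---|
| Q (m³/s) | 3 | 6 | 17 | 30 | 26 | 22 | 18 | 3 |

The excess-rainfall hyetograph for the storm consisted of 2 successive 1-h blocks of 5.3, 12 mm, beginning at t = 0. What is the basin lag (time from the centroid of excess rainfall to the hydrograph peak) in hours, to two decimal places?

Centroid of excess rainfall: t_c = Σ P_i·t̄_i / ΣP_i = 1.1936 h (block centres at 0.5, 1.5 h).
Hydrograph peak occurs at t = 3 h, so basin lag t_L = 3 − 1.1936 = 1.81 h.

t_L ≈ 1.81 h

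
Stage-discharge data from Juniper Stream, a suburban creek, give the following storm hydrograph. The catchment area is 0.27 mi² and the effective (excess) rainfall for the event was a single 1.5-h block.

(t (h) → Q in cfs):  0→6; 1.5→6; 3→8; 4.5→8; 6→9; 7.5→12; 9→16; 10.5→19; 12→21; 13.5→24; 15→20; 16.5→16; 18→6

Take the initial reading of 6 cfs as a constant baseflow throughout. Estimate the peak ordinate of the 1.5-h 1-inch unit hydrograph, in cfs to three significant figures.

U_p ≈ 22.5 cfs

Direct runoff: 0.0, 0.0, 2.0, 2.0, 3.0, 6.0, 10.0, 13.0, 15.0, 18.0, 14.0, 10.0, 0.0 cfs; ΣQ_DR = 93.00 cfs, peak = 18.0 cfs.
Runoff depth d = ΣQ_DR·Δt / A = 93.00 × 5400 / (0.27 mi²) = 0.8006 in.
The 1-inch UH is the DRH scaled by (1 in)/d, so U_p = 18.0 × 1/0.8006 = 22.5 cfs.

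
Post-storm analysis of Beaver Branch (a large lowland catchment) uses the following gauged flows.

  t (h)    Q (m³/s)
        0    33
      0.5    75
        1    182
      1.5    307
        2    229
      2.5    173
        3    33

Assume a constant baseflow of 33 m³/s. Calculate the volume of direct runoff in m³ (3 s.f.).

V ≈ 1.44 × 10^6 m³

Direct-runoff ordinates (Q − Q_b): 0.0, 42.0, 149.0, 274.0, 196.0, 140.0, 0.0 m³/s.
ΣQ_DR = 801.0 m³/s.
With Δt = 0.5 h = 1800 s, V = ΣQ_DR · Δt = 801.0 × 1800 = 1.44 × 10^6 m³.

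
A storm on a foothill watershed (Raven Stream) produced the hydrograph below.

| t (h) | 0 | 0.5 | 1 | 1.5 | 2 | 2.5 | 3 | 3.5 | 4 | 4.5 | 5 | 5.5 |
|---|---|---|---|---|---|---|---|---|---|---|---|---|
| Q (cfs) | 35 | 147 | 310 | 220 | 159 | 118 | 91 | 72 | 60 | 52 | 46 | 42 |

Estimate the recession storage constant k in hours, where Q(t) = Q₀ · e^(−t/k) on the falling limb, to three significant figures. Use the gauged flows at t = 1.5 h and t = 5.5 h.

On the falling limb, Q drops from 220 to 42 cfs between t = 1.5 h and t = 5.5 h (Δt = 4 h).
k = −Δt / ln(Q₂/Q₁) = −4 / ln(42/220) = 2.42 h.

k ≈ 2.42 h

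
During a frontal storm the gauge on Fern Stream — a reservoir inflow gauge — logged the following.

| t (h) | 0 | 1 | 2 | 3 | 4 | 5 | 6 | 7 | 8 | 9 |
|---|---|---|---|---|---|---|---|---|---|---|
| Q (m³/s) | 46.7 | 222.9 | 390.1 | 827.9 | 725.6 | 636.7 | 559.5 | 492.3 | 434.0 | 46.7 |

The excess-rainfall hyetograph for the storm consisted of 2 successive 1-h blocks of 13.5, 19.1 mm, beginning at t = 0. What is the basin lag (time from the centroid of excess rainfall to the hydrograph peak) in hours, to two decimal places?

t_L ≈ 1.91 h

Centroid of excess rainfall: t_c = Σ P_i·t̄_i / ΣP_i = 1.0859 h (block centres at 0.5, 1.5 h).
Hydrograph peak occurs at t = 3 h, so basin lag t_L = 3 − 1.0859 = 1.91 h.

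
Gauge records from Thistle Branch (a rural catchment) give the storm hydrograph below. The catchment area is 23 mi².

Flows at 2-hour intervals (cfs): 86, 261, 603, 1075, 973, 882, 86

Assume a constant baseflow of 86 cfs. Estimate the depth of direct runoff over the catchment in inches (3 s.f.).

Direct runoff: 0.0, 175.0, 517.0, 989.0, 887.0, 796.0, 0.0 cfs; ΣQ_DR = 3364 cfs.
V = ΣQ_DR · Δt = 3364 × 7200 s = 2.422 × 10^7 ft³.
Over A = 23 mi², depth = V / A = 0.453 in.

d ≈ 0.453 in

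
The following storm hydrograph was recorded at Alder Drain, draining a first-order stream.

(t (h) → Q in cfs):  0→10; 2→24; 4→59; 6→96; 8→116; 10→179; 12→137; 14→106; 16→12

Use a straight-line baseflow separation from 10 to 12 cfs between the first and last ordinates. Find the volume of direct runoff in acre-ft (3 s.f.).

Direct-runoff ordinates (Q − Q_b): 0.00, 13.75, 48.50, 85.25, 105.00, 167.75, 125.50, 94.25, 0.00 cfs.
ΣQ_DR = 640.0 cfs.
With Δt = 2 h = 7200 s, V = ΣQ_DR · Δt = 640.0 × 7200 = 4.61 × 10^6 ft³ = 106 acre-ft.

V ≈ 106 acre-ft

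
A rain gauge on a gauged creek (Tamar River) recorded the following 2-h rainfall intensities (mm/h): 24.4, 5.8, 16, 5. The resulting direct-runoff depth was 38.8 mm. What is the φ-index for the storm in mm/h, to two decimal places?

φ ≈ 10.50 mm/h

Only the 2 blocks with intensity above φ contribute runoff: 24.4, 16 mm/h.
Σ(I−φ)·Δt = d  ⇒  (24.4+16 − 2φ)·2 = 38.8
φ = (40.40 − 38.8/2) / 2 = 10.50 mm/h.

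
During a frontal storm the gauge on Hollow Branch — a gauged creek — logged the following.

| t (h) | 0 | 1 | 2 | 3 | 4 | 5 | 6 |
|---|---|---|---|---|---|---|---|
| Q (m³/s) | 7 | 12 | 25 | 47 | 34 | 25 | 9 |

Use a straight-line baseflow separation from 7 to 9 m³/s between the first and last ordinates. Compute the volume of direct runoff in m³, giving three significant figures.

V ≈ 3.71 × 10^5 m³

Direct-runoff ordinates (Q − Q_b): 0.00, 4.67, 17.33, 39.00, 25.67, 16.33, 0.00 m³/s.
ΣQ_DR = 103.0 m³/s.
With Δt = 1 h = 3600 s, V = ΣQ_DR · Δt = 103.0 × 3600 = 3.71 × 10^5 m³.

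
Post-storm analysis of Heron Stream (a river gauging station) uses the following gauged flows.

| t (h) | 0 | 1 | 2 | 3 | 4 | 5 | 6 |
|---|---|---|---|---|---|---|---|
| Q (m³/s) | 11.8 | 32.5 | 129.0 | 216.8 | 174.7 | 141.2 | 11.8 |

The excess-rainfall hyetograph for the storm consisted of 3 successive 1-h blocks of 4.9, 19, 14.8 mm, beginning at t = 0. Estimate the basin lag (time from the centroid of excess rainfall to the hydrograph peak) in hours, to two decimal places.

Centroid of excess rainfall: t_c = Σ P_i·t̄_i / ΣP_i = 1.7558 h (block centres at 0.5, 1.5, 2.5 h).
Hydrograph peak occurs at t = 3 h, so basin lag t_L = 3 − 1.7558 = 1.24 h.

t_L ≈ 1.24 h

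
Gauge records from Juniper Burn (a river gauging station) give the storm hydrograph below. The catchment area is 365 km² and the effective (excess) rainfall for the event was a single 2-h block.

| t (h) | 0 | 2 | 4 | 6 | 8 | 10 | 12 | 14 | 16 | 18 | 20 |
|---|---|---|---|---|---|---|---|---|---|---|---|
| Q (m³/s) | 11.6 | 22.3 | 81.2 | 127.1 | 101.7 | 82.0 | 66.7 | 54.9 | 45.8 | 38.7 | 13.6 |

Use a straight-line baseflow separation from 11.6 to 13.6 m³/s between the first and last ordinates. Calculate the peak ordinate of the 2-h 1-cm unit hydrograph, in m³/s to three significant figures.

U_p ≈ 115 m³/s

Direct runoff: 0.00, 10.50, 69.20, 114.90, 89.30, 69.40, 53.90, 41.90, 32.60, 25.30, 0.00 m³/s; ΣQ_DR = 507.0 m³/s, peak = 114.90 m³/s.
Runoff depth d = ΣQ_DR·Δt / A = 507.0 × 7200 / (365 km²) = 10.00 mm.
The 1-cm UH is the DRH scaled by (10 mm)/d, so U_p = 114.90 × 10/10.00 = 115 m³/s.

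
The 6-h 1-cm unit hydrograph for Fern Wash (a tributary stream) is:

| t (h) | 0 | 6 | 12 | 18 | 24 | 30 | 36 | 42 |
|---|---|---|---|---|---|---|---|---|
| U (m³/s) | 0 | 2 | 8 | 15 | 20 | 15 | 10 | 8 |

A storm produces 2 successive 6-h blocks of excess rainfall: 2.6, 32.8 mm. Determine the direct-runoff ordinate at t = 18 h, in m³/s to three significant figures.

Q ≈ 30.1 m³/s

By discrete convolution, Q_j = Σ (P_i / 10 mm) · U_{j−i}.
At t = 18 h (j=3): Q = (2.6/10)·15 + (32.8/10)·8 = 30.1 m³/s.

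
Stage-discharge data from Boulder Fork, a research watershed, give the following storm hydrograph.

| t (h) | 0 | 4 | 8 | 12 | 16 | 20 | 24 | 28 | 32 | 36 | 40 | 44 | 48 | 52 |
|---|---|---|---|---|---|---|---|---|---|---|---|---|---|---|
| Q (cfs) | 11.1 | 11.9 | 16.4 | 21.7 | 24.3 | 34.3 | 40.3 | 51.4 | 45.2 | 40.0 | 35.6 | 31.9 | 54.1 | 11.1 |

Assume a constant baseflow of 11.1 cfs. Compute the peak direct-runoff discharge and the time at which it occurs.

Subtracting baseflow gives direct-runoff ordinates: 0.0, 0.8, 5.3, 10.6, 13.2, 23.2, 29.2, 40.3, 34.1, 28.9, 24.5, 20.8, 43.0, 0.0 cfs.
The maximum is 43.0 cfs, occurring at the reading for t = 48 h.

Q_p = 43.0 cfs at t = 48 h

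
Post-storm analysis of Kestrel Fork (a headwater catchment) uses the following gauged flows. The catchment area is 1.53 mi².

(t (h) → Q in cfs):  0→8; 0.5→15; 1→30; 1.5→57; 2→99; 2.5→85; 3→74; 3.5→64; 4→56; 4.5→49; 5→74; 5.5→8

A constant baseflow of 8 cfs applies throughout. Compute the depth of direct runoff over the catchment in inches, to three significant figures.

d ≈ 0.265 in

Direct runoff: 0.0, 7.0, 22.0, 49.0, 91.0, 77.0, 66.0, 56.0, 48.0, 41.0, 66.0, 0.0 cfs; ΣQ_DR = 523.0 cfs.
V = ΣQ_DR · Δt = 523.0 × 1800 s = 9.414 × 10^5 ft³.
Over A = 1.53 mi², depth = V / A = 0.265 in.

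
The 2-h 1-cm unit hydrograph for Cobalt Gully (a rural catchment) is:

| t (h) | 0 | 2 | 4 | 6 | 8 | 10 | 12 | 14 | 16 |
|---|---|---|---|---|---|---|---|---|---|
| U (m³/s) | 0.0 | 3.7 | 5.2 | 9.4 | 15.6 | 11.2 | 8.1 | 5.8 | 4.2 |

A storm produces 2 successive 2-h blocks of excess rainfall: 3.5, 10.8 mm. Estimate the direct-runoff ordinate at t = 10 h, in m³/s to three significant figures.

Q ≈ 20.8 m³/s

By discrete convolution, Q_j = Σ (P_i / 10 mm) · U_{j−i}.
At t = 10 h (j=5): Q = (3.5/10)·11.2 + (10.8/10)·15.6 = 20.8 m³/s.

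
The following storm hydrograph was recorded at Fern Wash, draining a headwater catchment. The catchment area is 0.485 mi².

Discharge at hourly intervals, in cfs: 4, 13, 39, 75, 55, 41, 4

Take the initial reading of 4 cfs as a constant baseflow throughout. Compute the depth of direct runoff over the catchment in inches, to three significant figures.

Direct runoff: 0.0, 9.0, 35.0, 71.0, 51.0, 37.0, 0.0 cfs; ΣQ_DR = 203.0 cfs.
V = ΣQ_DR · Δt = 203.0 × 3600 s = 7.308 × 10^5 ft³.
Over A = 0.485 mi², depth = V / A = 0.649 in.

d ≈ 0.649 in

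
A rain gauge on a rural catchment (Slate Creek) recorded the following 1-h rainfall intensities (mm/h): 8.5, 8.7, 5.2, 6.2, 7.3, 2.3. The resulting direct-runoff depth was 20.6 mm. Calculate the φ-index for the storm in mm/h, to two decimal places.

Only the 5 blocks with intensity above φ contribute runoff: 8.5, 8.7, 5.2, 6.2, 7.3 mm/h.
Σ(I−φ)·Δt = d  ⇒  (8.5+8.7+5.2+6.2+7.3 − 5φ)·1 = 20.6
φ = (35.90 − 20.6/1) / 5 = 3.06 mm/h.

φ ≈ 3.06 mm/h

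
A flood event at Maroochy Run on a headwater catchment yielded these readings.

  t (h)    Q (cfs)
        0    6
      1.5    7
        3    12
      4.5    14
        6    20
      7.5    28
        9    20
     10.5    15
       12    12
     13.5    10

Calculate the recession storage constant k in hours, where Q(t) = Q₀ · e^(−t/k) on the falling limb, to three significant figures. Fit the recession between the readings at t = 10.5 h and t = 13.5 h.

k ≈ 7.40 h

On the falling limb, Q drops from 15 to 10 cfs between t = 10.5 h and t = 13.5 h (Δt = 3 h).
k = −Δt / ln(Q₂/Q₁) = −3 / ln(10/15) = 7.40 h.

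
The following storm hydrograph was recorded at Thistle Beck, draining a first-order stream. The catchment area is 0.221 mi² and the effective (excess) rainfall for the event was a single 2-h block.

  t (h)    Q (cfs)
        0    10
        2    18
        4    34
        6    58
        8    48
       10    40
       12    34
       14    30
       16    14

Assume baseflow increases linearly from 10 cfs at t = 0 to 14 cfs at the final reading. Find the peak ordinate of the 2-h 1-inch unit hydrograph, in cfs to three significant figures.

U_p ≈ 18.6 cfs

Direct runoff: 0.00, 7.50, 23.00, 46.50, 36.00, 27.50, 21.00, 16.50, 0.00 cfs; ΣQ_DR = 178.0 cfs, peak = 46.50 cfs.
Runoff depth d = ΣQ_DR·Δt / A = 178.0 × 7200 / (0.221 mi²) = 2.496 in.
The 1-inch UH is the DRH scaled by (1 in)/d, so U_p = 46.50 × 1/2.496 = 18.6 cfs.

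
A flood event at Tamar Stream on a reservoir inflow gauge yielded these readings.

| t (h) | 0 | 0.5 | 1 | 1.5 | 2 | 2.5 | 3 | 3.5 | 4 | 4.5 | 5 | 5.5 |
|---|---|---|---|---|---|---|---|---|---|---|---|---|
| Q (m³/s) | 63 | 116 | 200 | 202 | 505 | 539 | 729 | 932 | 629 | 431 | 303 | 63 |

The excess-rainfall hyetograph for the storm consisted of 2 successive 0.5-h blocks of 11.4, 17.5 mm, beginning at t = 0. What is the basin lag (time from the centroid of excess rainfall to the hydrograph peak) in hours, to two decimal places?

t_L ≈ 2.95 h

Centroid of excess rainfall: t_c = Σ P_i·t̄_i / ΣP_i = 0.5528 h (block centres at 0.25, 0.75 h).
Hydrograph peak occurs at t = 3.5 h, so basin lag t_L = 3.5 − 0.5528 = 2.95 h.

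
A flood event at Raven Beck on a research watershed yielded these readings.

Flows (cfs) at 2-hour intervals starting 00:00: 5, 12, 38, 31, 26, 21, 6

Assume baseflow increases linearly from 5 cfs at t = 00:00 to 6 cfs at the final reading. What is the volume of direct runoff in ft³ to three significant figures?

Direct-runoff ordinates (Q − Q_b): 0.00, 6.83, 32.67, 25.50, 20.33, 15.17, 0.00 cfs.
ΣQ_DR = 100.5 cfs.
With Δt = 2 h = 7200 s, V = ΣQ_DR · Δt = 100.5 × 7200 = 7.24 × 10^5 ft³.

V ≈ 7.24 × 10^5 ft³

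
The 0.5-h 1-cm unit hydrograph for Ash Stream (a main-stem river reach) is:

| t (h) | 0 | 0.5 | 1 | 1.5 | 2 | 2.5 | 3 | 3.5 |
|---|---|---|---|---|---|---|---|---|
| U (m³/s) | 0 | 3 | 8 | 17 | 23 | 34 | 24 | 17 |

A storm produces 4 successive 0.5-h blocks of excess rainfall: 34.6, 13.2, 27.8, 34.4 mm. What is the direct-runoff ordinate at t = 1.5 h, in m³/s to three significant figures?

By discrete convolution, Q_j = Σ (P_i / 10 mm) · U_{j−i}.
At t = 1.5 h (j=3): Q = (34.6/10)·17 + (13.2/10)·8 + (27.8/10)·3 + (34.4/10)·0 = 77.7 m³/s.

Q ≈ 77.7 m³/s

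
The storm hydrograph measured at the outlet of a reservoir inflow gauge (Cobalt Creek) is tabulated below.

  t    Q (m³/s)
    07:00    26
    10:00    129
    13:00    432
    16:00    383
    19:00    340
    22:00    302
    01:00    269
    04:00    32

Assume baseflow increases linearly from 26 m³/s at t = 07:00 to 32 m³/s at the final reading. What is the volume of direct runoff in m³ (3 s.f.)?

Direct-runoff ordinates (Q − Q_b): 0.00, 102.14, 404.29, 354.43, 310.57, 271.71, 237.86, 0.00 m³/s.
ΣQ_DR = 1681 m³/s.
With Δt = 3 h = 10800 s, V = ΣQ_DR · Δt = 1681 × 10800 = 1.82 × 10^7 m³.

V ≈ 1.82 × 10^7 m³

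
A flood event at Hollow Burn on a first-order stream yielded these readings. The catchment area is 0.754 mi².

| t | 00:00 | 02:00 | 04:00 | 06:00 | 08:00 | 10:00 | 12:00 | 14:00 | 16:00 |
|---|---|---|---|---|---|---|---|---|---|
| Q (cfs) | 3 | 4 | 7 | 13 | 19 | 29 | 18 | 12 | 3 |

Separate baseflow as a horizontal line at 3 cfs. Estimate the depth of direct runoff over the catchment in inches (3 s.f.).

Direct runoff: 0.0, 1.0, 4.0, 10.0, 16.0, 26.0, 15.0, 9.0, 0.0 cfs; ΣQ_DR = 81.00 cfs.
V = ΣQ_DR · Δt = 81.00 × 7200 s = 5.832 × 10^5 ft³.
Over A = 0.754 mi², depth = V / A = 0.333 in.

d ≈ 0.333 in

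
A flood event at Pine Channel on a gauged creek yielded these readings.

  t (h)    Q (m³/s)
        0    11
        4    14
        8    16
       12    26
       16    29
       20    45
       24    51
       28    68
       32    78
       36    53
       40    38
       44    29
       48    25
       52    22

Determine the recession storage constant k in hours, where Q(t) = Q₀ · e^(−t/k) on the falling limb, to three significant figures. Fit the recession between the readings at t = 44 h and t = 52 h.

k ≈ 29.0 h

On the falling limb, Q drops from 29 to 22 m³/s between t = 44 h and t = 52 h (Δt = 8 h).
k = −Δt / ln(Q₂/Q₁) = −8 / ln(22/29) = 29.0 h.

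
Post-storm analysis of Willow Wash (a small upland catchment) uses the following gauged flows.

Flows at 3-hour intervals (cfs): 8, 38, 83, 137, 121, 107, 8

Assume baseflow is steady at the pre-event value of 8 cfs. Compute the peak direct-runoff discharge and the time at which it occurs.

Q_p = 129.0 cfs at t = 9 h

Subtracting baseflow gives direct-runoff ordinates: 0.0, 30.0, 75.0, 129.0, 113.0, 99.0, 0.0 cfs.
The maximum is 129.0 cfs, occurring at the reading for t = 9 h.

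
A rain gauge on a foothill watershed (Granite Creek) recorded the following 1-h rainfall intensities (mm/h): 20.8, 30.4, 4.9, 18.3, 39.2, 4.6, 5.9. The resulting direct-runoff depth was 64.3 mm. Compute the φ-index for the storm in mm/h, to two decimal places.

φ ≈ 11.10 mm/h

Only the 4 blocks with intensity above φ contribute runoff: 20.8, 30.4, 18.3, 39.2 mm/h.
Σ(I−φ)·Δt = d  ⇒  (20.8+30.4+18.3+39.2 − 4φ)·1 = 64.3
φ = (108.7 − 64.3/1) / 4 = 11.10 mm/h.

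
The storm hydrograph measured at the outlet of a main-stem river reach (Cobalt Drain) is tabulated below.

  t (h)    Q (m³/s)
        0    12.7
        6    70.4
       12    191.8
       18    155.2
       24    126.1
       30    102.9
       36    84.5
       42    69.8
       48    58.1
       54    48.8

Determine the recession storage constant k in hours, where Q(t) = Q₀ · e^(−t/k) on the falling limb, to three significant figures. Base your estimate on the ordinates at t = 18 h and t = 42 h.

k ≈ 30.0 h

On the falling limb, Q drops from 155.2 to 69.8 m³/s between t = 18 h and t = 42 h (Δt = 24 h).
k = −Δt / ln(Q₂/Q₁) = −24 / ln(69.8/155.2) = 30.0 h.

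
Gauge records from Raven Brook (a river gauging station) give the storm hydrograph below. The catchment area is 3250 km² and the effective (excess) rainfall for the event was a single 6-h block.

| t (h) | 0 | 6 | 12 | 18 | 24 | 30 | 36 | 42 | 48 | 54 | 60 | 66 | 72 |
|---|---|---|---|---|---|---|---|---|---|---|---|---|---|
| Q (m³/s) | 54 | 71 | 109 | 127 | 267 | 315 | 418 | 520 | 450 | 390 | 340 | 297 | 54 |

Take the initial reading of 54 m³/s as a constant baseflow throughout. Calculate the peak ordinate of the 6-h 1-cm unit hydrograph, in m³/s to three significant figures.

Direct runoff: 0.0, 17.0, 55.0, 73.0, 213.0, 261.0, 364.0, 466.0, 396.0, 336.0, 286.0, 243.0, 0.0 m³/s; ΣQ_DR = 2710 m³/s, peak = 466.0 m³/s.
Runoff depth d = ΣQ_DR·Δt / A = 2710 × 21600 / (3250 km²) = 18.01 mm.
The 1-cm UH is the DRH scaled by (10 mm)/d, so U_p = 466.0 × 10/18.01 = 259 m³/s.

U_p ≈ 259 m³/s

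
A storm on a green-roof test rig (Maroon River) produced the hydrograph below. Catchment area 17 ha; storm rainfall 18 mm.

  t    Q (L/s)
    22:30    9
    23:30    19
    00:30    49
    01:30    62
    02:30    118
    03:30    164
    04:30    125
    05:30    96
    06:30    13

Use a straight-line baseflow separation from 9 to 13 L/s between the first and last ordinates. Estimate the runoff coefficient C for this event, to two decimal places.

ΣQ_DR = 556.0 L/s; V = ΣQ_DR·Δt = 2.002 × 10^6 L.
Runoff depth d = V / A = 11.77 mm.
C = d / P = 11.77 / 18 = 0.65.

C ≈ 0.65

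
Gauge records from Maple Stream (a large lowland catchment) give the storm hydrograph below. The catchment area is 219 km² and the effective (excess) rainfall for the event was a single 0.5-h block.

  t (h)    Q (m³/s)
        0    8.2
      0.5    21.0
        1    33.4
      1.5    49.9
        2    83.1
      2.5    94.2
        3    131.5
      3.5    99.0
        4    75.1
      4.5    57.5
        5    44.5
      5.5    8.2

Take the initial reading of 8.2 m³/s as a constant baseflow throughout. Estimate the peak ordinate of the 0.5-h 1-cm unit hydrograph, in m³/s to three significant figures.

Direct runoff: 0.0, 12.8, 25.2, 41.7, 74.9, 86.0, 123.3, 90.8, 66.9, 49.3, 36.3, 0.0 m³/s; ΣQ_DR = 607.2 m³/s, peak = 123.3 m³/s.
Runoff depth d = ΣQ_DR·Δt / A = 607.2 × 1800 / (219 km²) = 4.991 mm.
The 1-cm UH is the DRH scaled by (10 mm)/d, so U_p = 123.3 × 10/4.991 = 247 m³/s.

U_p ≈ 247 m³/s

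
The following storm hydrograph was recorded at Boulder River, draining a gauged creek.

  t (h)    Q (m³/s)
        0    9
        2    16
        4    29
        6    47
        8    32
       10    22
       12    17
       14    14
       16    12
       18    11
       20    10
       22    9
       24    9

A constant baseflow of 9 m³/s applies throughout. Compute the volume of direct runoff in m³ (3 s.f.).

Direct-runoff ordinates (Q − Q_b): 0.0, 7.0, 20.0, 38.0, 23.0, 13.0, 8.0, 5.0, 3.0, 2.0, 1.0, 0.0, 0.0 m³/s.
ΣQ_DR = 120.0 m³/s.
With Δt = 2 h = 7200 s, V = ΣQ_DR · Δt = 120.0 × 7200 = 8.64 × 10^5 m³.

V ≈ 8.64 × 10^5 m³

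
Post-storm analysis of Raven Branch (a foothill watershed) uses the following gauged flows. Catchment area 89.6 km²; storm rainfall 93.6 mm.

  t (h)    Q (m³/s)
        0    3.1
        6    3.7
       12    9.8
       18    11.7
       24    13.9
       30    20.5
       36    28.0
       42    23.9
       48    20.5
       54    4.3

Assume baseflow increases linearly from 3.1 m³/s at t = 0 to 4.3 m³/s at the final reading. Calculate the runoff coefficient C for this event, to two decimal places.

C ≈ 0.26

ΣQ_DR = 102.4 m³/s; V = ΣQ_DR·Δt = 2.212 × 10^6 m³.
Runoff depth d = V / A = 24.69 mm.
C = d / P = 24.69 / 93.6 = 0.26.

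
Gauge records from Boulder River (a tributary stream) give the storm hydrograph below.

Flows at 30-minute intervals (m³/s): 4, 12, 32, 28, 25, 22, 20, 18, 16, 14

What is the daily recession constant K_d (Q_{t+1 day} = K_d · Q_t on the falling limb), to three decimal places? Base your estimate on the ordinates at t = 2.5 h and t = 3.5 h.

Between t = 2.5 h and t = 3.5 h the flow falls from 22 to 18 m³/s over 2×0.5 h = 1 h.
Per-interval ratio K = (18/22)^(1/2) = 0.9045; K_d = K^(24/0.5) = 0.008.

K_d ≈ 0.008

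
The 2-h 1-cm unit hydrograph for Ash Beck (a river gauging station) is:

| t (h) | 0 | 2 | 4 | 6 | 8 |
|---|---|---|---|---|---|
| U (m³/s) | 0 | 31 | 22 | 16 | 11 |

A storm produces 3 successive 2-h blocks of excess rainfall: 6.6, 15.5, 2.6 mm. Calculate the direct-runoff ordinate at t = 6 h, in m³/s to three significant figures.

Q ≈ 52.7 m³/s

By discrete convolution, Q_j = Σ (P_i / 10 mm) · U_{j−i}.
At t = 6 h (j=3): Q = (6.6/10)·16 + (15.5/10)·22 + (2.6/10)·31 = 52.7 m³/s.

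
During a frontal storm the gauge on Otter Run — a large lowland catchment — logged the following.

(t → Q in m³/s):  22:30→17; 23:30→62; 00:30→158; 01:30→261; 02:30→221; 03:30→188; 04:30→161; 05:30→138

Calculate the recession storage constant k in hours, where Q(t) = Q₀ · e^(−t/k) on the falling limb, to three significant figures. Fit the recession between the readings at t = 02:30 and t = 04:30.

On the falling limb, Q drops from 221 to 161 m³/s between t = 02:30 and t = 04:30 (Δt = 2 h).
k = −Δt / ln(Q₂/Q₁) = −2 / ln(161/221) = 6.31 h.

k ≈ 6.31 h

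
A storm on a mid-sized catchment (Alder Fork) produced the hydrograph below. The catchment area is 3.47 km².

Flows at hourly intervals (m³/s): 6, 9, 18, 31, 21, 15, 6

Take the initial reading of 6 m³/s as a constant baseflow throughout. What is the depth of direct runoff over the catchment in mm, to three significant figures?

Direct runoff: 0.0, 3.0, 12.0, 25.0, 15.0, 9.0, 0.0 m³/s; ΣQ_DR = 64.00 m³/s.
V = ΣQ_DR · Δt = 64.00 × 3600 s = 2.304 × 10^5 m³.
Over A = 3.47 km², depth = V / A = 66.4 mm.

d ≈ 66.4 mm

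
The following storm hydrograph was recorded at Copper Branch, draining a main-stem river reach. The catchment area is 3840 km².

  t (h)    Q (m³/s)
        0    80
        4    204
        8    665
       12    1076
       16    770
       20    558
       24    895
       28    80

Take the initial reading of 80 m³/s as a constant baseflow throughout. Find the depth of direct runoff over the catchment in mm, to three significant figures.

Direct runoff: 0.0, 124.0, 585.0, 996.0, 690.0, 478.0, 815.0, 0.0 m³/s; ΣQ_DR = 3688 m³/s.
V = ΣQ_DR · Δt = 3688 × 14400 s = 5.311 × 10^7 m³.
Over A = 3840 km², depth = V / A = 13.8 mm.

d ≈ 13.8 mm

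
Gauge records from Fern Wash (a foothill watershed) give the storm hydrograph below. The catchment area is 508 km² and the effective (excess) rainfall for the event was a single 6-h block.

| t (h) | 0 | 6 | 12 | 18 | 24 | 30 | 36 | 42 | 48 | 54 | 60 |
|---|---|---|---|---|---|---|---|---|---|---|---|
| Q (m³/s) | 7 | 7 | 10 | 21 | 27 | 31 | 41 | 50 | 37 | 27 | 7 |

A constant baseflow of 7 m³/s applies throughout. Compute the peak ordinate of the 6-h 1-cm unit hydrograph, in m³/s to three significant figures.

Direct runoff: 0.0, 0.0, 3.0, 14.0, 20.0, 24.0, 34.0, 43.0, 30.0, 20.0, 0.0 m³/s; ΣQ_DR = 188.0 m³/s, peak = 43.0 m³/s.
Runoff depth d = ΣQ_DR·Δt / A = 188.0 × 21600 / (508 km²) = 7.994 mm.
The 1-cm UH is the DRH scaled by (10 mm)/d, so U_p = 43.0 × 10/7.994 = 53.8 m³/s.

U_p ≈ 53.8 m³/s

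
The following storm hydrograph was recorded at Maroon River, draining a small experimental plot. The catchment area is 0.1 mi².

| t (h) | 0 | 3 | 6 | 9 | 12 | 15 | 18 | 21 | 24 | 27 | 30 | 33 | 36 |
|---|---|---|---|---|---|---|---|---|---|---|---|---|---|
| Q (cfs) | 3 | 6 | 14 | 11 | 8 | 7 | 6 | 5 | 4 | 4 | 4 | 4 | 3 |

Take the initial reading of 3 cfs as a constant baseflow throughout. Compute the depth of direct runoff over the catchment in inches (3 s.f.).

Direct runoff: 0.0, 3.0, 11.0, 8.0, 5.0, 4.0, 3.0, 2.0, 1.0, 1.0, 1.0, 1.0, 0.0 cfs; ΣQ_DR = 40.00 cfs.
V = ΣQ_DR · Δt = 40.00 × 10800 s = 4.320 × 10^5 ft³.
Over A = 0.1 mi², depth = V / A = 1.86 in.

d ≈ 1.86 in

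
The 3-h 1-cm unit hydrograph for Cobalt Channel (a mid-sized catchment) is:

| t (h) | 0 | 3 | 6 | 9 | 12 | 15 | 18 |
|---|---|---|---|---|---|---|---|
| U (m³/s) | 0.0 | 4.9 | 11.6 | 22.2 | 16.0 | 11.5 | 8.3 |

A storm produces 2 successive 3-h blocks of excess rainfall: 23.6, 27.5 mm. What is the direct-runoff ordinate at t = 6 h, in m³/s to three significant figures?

Q ≈ 40.9 m³/s

By discrete convolution, Q_j = Σ (P_i / 10 mm) · U_{j−i}.
At t = 6 h (j=2): Q = (23.6/10)·11.6 + (27.5/10)·4.9 = 40.9 m³/s.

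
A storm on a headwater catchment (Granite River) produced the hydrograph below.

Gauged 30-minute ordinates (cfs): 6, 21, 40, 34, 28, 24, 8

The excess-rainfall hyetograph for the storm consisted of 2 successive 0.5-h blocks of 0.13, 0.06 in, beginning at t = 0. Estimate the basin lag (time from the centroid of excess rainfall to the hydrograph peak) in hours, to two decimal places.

t_L ≈ 0.59 h

Centroid of excess rainfall: t_c = Σ P_i·t̄_i / ΣP_i = 0.4079 h (block centres at 0.25, 0.75 h).
Hydrograph peak occurs at t = 1 h, so basin lag t_L = 1 − 0.4079 = 0.59 h.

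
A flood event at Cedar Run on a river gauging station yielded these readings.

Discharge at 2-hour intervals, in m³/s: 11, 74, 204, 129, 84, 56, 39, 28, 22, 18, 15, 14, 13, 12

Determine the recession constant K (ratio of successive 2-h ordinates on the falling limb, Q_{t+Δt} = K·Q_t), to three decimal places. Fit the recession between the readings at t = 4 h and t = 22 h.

Using the recession-limb readings at t = 4 h and t = 22 h: Q falls from 204 to 14 m³/s over 9 intervals.
K = (Q₂/Q₁)^(1/9) = (14/204)^(1/9) = 0.743.

K ≈ 0.743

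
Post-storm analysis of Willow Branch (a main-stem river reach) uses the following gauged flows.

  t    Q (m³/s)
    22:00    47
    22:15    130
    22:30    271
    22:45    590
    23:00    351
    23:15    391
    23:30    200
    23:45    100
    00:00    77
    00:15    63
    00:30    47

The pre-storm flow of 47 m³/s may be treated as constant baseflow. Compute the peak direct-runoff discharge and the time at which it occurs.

Subtracting baseflow gives direct-runoff ordinates: 0.0, 83.0, 224.0, 543.0, 304.0, 344.0, 153.0, 53.0, 30.0, 16.0, 0.0 m³/s.
The maximum is 543.0 m³/s, occurring at the reading for t = 22:45.

Q_p = 543.0 m³/s at t = 22:45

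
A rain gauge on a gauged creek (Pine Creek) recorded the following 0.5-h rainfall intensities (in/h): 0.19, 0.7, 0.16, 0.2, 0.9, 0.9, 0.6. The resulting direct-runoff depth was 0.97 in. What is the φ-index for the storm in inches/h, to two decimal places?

φ ≈ 0.29 in/h

Only the 4 blocks with intensity above φ contribute runoff: 0.7, 0.9, 0.9, 0.6 in/h.
Σ(I−φ)·Δt = d  ⇒  (0.7+0.9+0.9+0.6 − 4φ)·0.5 = 0.97
φ = (3.100 − 0.97/0.5) / 4 = 0.29 in/h.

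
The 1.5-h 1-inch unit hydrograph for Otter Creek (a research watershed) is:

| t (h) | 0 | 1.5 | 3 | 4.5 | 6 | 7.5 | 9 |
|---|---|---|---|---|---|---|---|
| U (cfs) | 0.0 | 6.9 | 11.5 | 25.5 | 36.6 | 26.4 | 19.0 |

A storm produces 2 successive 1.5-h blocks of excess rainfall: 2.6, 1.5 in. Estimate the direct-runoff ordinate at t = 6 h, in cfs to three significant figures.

By discrete convolution, Q_j = Σ (P_i / 1 in) · U_{j−i}.
At t = 6 h (j=4): Q = (2.6/1)·36.6 + (1.5/1)·25.5 = 133 cfs.

Q ≈ 133 cfs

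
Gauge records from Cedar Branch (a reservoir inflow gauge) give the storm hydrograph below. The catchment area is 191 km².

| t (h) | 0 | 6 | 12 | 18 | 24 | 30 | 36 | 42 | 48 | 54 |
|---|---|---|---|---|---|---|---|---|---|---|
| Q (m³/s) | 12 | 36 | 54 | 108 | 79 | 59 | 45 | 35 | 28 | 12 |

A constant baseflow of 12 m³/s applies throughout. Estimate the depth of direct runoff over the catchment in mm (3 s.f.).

Direct runoff: 0.0, 24.0, 42.0, 96.0, 67.0, 47.0, 33.0, 23.0, 16.0, 0.0 m³/s; ΣQ_DR = 348.0 m³/s.
V = ΣQ_DR · Δt = 348.0 × 21600 s = 7.517 × 10^6 m³.
Over A = 191 km², depth = V / A = 39.4 mm.

d ≈ 39.4 mm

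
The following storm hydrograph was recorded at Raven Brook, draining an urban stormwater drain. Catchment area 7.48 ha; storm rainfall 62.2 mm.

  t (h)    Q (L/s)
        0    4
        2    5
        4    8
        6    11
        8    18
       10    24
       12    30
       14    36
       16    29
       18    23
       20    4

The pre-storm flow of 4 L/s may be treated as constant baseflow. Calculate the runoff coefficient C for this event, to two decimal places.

ΣQ_DR = 148.0 L/s; V = ΣQ_DR·Δt = 1.066 × 10^6 L.
Runoff depth d = V / A = 14.25 mm.
C = d / P = 14.25 / 62.2 = 0.23.

C ≈ 0.23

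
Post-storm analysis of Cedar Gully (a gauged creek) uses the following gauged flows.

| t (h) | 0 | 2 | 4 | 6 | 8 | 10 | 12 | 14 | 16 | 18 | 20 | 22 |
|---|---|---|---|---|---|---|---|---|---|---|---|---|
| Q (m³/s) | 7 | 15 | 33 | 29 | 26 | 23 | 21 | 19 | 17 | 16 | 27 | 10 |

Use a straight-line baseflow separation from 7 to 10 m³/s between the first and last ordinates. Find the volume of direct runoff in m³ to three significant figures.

Direct-runoff ordinates (Q − Q_b): 0.00, 7.73, 25.45, 21.18, 17.91, 14.64, 12.36, 10.09, 7.82, 6.55, 17.27, 0.00 m³/s.
ΣQ_DR = 141.0 m³/s.
With Δt = 2 h = 7200 s, V = ΣQ_DR · Δt = 141.0 × 7200 = 1.02 × 10^6 m³.

V ≈ 1.02 × 10^6 m³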